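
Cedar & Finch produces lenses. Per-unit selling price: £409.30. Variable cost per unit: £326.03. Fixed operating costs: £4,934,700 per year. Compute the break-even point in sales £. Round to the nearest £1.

£24,255,707

Contribution margin per unit = £409.30 − £326.03 = £83.27, a CM ratio of £83.27 ÷ £409.30 = 0.2034.
Break-even sales = FC ÷ CM ratio = £4,934,700 × £409.30 / £83.27 = £24,255,707.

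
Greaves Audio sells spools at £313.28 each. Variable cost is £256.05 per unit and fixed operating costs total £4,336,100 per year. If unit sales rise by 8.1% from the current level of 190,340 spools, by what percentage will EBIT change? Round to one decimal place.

+13.5%

Contribution at this volume is 190,340 × £57.23 = £10,893,158.20.
Operating income = contribution − fixed costs = £10,893,158.20 − £4,336,100 = £6,557,058.20.
DOL = contribution ÷ EBIT = £10,893,158.20 ÷ £6,557,058.20 = 1.6613.
Operating income changes by 1.6613 × +8.1% = +13.5%.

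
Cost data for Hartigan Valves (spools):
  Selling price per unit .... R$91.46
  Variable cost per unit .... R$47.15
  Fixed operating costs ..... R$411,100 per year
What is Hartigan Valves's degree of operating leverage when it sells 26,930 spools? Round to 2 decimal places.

1.53

At 26,930 units, contribution = 26,930 × R$44.31 = R$1,193,268.30.
EBIT = R$1,193,268.30 − R$411,100 = R$782,168.30.
DOL = contribution ÷ EBIT = R$1,193,268.30 ÷ R$782,168.30 = 1.5256.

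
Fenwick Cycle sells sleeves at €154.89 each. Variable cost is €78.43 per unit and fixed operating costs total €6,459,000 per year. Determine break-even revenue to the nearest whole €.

Contribution margin per unit = €154.89 − €78.43 = €76.46, a CM ratio of €76.46 ÷ €154.89 = 0.4936.
Break-even revenue = fixed costs × price ÷ CM = €6,459,000 × €154.89 ÷ €76.46 = €13,084,417.

€13,084,417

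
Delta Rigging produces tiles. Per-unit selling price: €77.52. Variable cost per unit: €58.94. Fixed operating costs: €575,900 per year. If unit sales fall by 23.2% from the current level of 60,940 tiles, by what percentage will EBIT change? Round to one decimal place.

Contribution at this volume is 60,940 × €18.58 = €1,132,265.20.
Subtracting fixed costs: EBIT = €1,132,265.20 − €575,900 = €556,365.20.
Degree of operating leverage = €1,132,265.20 / €556,365.20 = 2.0351.
So EBIT moves 2.0351 × (-23.2%) = -47.2%.

-47.2%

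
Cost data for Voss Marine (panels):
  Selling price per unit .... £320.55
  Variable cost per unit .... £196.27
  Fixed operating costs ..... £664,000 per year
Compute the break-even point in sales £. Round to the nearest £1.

£1,712,626

CM per unit = £320.55 − £196.27 = £124.28; CM ratio = £124.28 / £320.55 = 0.3877.
Break-even revenue = fixed costs × price ÷ CM = £664,000 × £320.55 ÷ £124.28 = £1,712,626.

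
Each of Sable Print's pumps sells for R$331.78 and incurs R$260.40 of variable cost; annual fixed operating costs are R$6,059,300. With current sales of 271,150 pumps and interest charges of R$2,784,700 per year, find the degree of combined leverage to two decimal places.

1.84

Contribution at this volume is 271,150 × R$71.38 = R$19,354,687.00.
Operating income = contribution − fixed costs = R$19,354,687.00 − R$6,059,300 = R$13,295,387.00. Interest = R$2,784,700.00, so EBIT − I = R$10,510,687.00.
DCL = contribution ÷ (EBIT − I) = R$19,354,687.00 ÷ R$10,510,687.00 = 1.8414.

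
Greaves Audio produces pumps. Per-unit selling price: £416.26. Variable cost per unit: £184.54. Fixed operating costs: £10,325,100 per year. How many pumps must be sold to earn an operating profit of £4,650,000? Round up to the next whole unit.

64,626 pumps

Contribution margin per unit = £416.26 − £184.54 = £231.72.
Need Q such that Q × £231.72 − £10,325,100 = £4,650,000, i.e. Q = £14,975,100 / £231.72 = 64,625.84 → 64,626.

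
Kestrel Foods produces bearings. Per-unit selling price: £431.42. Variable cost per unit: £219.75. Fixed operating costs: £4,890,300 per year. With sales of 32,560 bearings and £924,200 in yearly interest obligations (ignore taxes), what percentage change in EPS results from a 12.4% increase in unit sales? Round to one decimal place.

+79.3%

Total contribution margin = 32,560 × £211.67 = £6,891,975.20.
Operating income = contribution − fixed costs = £6,891,975.20 − £4,890,300 = £2,001,675.20.
Interest = £924,200.00, so EBIT − I = £1,077,475.20.
Degree of combined leverage = contribution ÷ (EBIT − I) = £6,891,975.20 ÷ £1,077,475.20 = 6.3964.
%ΔEPS = DCL × %ΔSales = 6.3964 × +12.4% = +79.3%.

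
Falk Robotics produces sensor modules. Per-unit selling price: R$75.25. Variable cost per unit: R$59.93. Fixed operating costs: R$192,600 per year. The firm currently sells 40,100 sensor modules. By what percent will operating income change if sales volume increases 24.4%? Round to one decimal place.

Total contribution margin = 40,100 × R$15.32 = R$614,332.00.
EBIT = R$614,332.00 − R$192,600 = R$421,732.00.
So DOL = total CM / EBIT = R$614,332.00 / R$421,732.00 = 1.4567.
So EBIT moves 1.4567 × (+24.4%) = +35.5%.

+35.5%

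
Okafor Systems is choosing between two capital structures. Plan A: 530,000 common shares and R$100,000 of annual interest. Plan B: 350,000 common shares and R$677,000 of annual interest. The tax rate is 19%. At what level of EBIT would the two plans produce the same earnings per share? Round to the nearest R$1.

Set EPS_A = EPS_B: (EBIT − R$100,000)(1 − 0.19) ÷ 530,000 = (EBIT − R$677,000)(1 − 0.19) ÷ 350,000.
Cancelling (1 − t) and cross-multiplying: 350,000·(EBIT − 100,000) = 530,000·(EBIT − 677,000).
Solving, EBIT = (677,000·530,000 − 100,000·350,000) / (530,000 − 350,000) = 323,810,000,000 / 180,000 = 1,798,944.44.

R$1,798,944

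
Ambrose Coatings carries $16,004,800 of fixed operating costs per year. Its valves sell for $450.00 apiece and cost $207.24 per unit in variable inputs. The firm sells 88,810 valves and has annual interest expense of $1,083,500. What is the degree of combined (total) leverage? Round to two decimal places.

4.82

Contribution at this volume is 88,810 × $242.76 = $21,559,515.60.
Operating income = contribution − fixed costs = $21,559,515.60 − $16,004,800 = $5,554,715.60. Interest = $1,083,500.00, so EBIT − I = $4,471,215.60.
Degree of total leverage = total CM / (EBIT − interest) = $21,559,515.60 / $4,471,215.60 = 4.8218.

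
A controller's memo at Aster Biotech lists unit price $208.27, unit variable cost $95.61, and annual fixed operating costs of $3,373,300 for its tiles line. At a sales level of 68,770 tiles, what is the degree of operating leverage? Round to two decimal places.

Total contribution margin = 68,770 × $112.66 = $7,747,628.20.
Operating income = contribution − fixed costs = $7,747,628.20 − $3,373,300 = $4,374,328.20.
DOL = contribution ÷ EBIT = $7,747,628.20 ÷ $4,374,328.20 = 1.7712.

1.77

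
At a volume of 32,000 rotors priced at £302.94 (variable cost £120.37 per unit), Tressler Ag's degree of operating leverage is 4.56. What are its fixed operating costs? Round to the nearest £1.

At 32,000 units, contribution = 32,000 × £182.57 = £5,842,240.00.
DOL = contribution / EBIT, so EBIT = £5,842,240.00 / 4.56 = £1,281,192.98.
And FC = contribution − EBIT = £5,842,240.00 − £1,281,192.98 = £4,561,047.

£4,561,047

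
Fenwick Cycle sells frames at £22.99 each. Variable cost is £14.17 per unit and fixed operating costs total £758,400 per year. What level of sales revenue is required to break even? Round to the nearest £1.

£1,976,827

Contribution margin per unit = £22.99 − £14.17 = £8.82, a CM ratio of £8.82 ÷ £22.99 = 0.3836.
Break-even revenue = fixed costs × price ÷ CM = £758,400 × £22.99 ÷ £8.82 = £1,976,827.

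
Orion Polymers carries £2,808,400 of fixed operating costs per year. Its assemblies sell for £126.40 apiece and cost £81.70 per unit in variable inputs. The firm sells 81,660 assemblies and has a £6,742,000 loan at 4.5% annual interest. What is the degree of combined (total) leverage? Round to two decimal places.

Total contribution margin = 81,660 × £44.70 = £3,650,202.00.
Subtracting fixed costs: EBIT = £3,650,202.00 − £2,808,400 = £841,802.00. Interest = £303,390.00.
DOL = £3,650,202.00 ÷ £841,802.00 = 4.3362; DFL = £841,802.00 ÷ £538,412.00 = 1.5635.
DCL = DOL × DFL = 4.3362 × 1.5635 = 6.7796.

6.78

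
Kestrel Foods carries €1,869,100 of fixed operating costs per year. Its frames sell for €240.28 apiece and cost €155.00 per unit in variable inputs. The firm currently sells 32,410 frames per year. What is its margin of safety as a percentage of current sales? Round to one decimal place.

Contribution margin per unit = €240.28 − €155.00 = €85.28. Break-even units = €1,869,100 ÷ €85.28 = 21,917.21; break-even revenue = 21,917.21 × €240.28 = €5,266,268.15.
Actual sales revenue = 32,410 × €240.28 = €7,787,474.80.
Margin of safety = (€7,787,474.80 − €5,266,268.15) ÷ €7,787,474.80 = 32.4%.

32.4%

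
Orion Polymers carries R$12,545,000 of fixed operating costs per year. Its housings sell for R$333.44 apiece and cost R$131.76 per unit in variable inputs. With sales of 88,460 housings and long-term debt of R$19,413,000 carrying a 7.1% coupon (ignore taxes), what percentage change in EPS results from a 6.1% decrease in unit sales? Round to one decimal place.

-27.8%

Total contribution margin = 88,460 × R$201.68 = R$17,840,612.80.
Operating income = contribution − fixed costs = R$17,840,612.80 − R$12,545,000 = R$5,295,612.80.
Interest = R$1,378,323.00, so EBIT − I = R$3,917,289.80.
DCL = total CM / (EBIT − I) = R$17,840,612.80 / R$3,917,289.80 = 4.5543.
%ΔEPS = DCL × %ΔSales = 4.5543 × -6.1% = -27.8%.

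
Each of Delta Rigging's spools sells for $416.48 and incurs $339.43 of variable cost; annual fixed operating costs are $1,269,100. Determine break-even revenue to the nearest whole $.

CM per unit = $416.48 − $339.43 = $77.05; CM ratio = $77.05 / $416.48 = 0.1850.
Break-even sales = FC ÷ CM ratio = $1,269,100 × $416.48 / $77.05 = $6,859,893.

$6,859,893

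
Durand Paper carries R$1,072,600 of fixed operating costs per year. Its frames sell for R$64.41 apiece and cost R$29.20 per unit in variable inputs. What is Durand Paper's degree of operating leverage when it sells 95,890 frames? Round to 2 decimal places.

Total contribution margin = 95,890 × R$35.21 = R$3,376,286.90.
EBIT = R$3,376,286.90 − R$1,072,600 = R$2,303,686.90.
DOL = contribution ÷ EBIT = R$3,376,286.90 ÷ R$2,303,686.90 = 1.4656.

1.47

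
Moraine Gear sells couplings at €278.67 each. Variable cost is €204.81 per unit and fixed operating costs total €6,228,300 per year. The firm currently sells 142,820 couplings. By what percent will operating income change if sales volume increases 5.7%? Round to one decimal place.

+13.9%

Contribution at this volume is 142,820 × €73.86 = €10,548,685.20.
EBIT = €10,548,685.20 − €6,228,300 = €4,320,385.20.
DOL = contribution ÷ EBIT = €10,548,685.20 ÷ €4,320,385.20 = 2.4416.
Operating income changes by 2.4416 × +5.7% = +13.9%.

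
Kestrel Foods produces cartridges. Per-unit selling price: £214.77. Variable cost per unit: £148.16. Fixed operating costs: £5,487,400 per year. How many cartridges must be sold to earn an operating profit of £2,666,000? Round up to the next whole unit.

Each unit contributes £214.77 − £148.16 = £66.61.
Units = (FC + target) / CM = (£5,487,400 + £2,666,000) / £66.61 = 122,405.04, so 122,406 cartridges.

122,406 cartridges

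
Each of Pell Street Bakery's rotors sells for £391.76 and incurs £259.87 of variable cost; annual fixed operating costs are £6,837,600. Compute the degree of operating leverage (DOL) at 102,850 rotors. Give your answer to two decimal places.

2.02

At 102,850 units, contribution = 102,850 × £131.89 = £13,564,886.50.
Subtracting fixed costs: EBIT = £13,564,886.50 − £6,837,600 = £6,727,286.50.
So DOL = total CM / EBIT = £13,564,886.50 / £6,727,286.50 = 2.0164.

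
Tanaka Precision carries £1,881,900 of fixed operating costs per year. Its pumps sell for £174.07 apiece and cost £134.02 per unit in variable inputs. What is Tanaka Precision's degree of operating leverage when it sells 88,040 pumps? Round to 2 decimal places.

2.14

Total contribution margin = 88,040 × £40.05 = £3,526,002.00.
Subtracting fixed costs: EBIT = £3,526,002.00 − £1,881,900 = £1,644,102.00.
Degree of operating leverage = £3,526,002.00 / £1,644,102.00 = 2.1446.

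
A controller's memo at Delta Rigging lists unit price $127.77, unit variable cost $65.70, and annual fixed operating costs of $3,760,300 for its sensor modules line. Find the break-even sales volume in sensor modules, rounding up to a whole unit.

Unit CM = price − variable cost = $127.77 − $65.70 = $62.07.
Break-even volume = fixed costs ÷ CM per unit = $3,760,300 ÷ $62.07 = 60,581.60, so 60,582 sensor modules.

60,582 sensor modules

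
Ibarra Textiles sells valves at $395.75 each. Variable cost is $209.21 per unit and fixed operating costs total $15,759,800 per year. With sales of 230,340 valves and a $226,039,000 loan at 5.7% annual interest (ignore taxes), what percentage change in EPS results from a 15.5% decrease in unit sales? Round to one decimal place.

At 230,340 units, contribution = 230,340 × $186.54 = $42,967,623.60.
Operating income = contribution − fixed costs = $42,967,623.60 − $15,759,800 = $27,207,823.60.
Interest = $12,884,223.00, so EBIT − I = $14,323,600.60.
Degree of combined leverage = contribution ÷ (EBIT − I) = $42,967,623.60 ÷ $14,323,600.60 = 2.9998.
EPS therefore changes by 2.9998 × (-15.5%) = -46.5%.

-46.5%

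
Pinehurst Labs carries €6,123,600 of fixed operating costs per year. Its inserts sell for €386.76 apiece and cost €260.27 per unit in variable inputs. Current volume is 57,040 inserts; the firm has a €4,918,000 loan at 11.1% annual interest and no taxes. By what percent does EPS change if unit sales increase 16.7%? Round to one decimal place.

+220.9%

Contribution at this volume is 57,040 × €126.49 = €7,214,989.60.
EBIT = €7,214,989.60 − €6,123,600 = €1,091,389.60.
After interest of €545,898.00, pre-tax earnings = €545,491.60.
Degree of combined leverage = contribution ÷ (EBIT − I) = €7,214,989.60 ÷ €545,491.60 = 13.2266.
%ΔEPS = DCL × %ΔSales = 13.2266 × +16.7% = +220.9%.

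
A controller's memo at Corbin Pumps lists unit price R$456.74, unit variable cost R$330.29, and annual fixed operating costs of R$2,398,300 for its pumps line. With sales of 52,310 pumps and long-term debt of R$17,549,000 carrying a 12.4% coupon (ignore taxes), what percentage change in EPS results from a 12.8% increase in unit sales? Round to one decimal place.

At 52,310 units, contribution = 52,310 × R$126.45 = R$6,614,599.50.
Subtracting fixed costs: EBIT = R$6,614,599.50 − R$2,398,300 = R$4,216,299.50.
Interest = R$2,176,076.00, so EBIT − I = R$2,040,223.50.
DCL = total CM / (EBIT − I) = R$6,614,599.50 / R$2,040,223.50 = 3.2421.
%ΔEPS = DCL × %ΔSales = 3.2421 × +12.8% = +41.5%.

+41.5%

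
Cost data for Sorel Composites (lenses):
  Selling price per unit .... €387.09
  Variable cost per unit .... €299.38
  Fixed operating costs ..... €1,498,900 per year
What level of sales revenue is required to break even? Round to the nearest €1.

€6,615,086

CM per unit = €387.09 − €299.38 = €87.71; CM ratio = €87.71 / €387.09 = 0.2266.
Break-even sales = FC ÷ CM ratio = €1,498,900 × €387.09 / €87.71 = €6,615,086.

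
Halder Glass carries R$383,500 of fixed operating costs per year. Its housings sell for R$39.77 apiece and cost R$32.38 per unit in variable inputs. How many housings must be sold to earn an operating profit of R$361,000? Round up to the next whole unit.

100,745 housings

Unit CM = price − variable cost = R$39.77 − R$32.38 = R$7.39.
Required volume = (fixed costs + target profit) ÷ CM = (R$383,500 + R$361,000) ÷ R$7.39 = 100,744.25, so 100,745 housings.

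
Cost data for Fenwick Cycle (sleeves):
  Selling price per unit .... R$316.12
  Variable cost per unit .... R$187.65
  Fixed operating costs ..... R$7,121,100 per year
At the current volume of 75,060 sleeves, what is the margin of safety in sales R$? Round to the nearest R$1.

R$6,205,416

Unit CM = price − variable cost = R$316.12 − R$187.65 = R$128.47. Break-even units = R$7,121,100 ÷ R$128.47 = 55,430.06; break-even revenue = 55,430.06 × R$316.12 = R$17,522,551.04.
Current sales = 75,060 × R$316.12 = R$23,727,967.20.
Margin of safety = R$23,727,967.20 − R$17,522,551.04 = R$6,205,416.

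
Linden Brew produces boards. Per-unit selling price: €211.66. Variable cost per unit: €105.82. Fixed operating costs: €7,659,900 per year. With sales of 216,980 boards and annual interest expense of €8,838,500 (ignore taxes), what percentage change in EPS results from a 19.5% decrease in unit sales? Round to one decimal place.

-69.2%

Contribution at this volume is 216,980 × €105.84 = €22,965,163.20.
Operating income = contribution − fixed costs = €22,965,163.20 − €7,659,900 = €15,305,263.20.
Interest = €8,838,500.00, so EBIT − I = €6,466,763.20.
DCL = total CM / (EBIT − I) = €22,965,163.20 / €6,466,763.20 = 3.5513.
%ΔEPS = DCL × %ΔSales = 3.5513 × -19.5% = -69.2%.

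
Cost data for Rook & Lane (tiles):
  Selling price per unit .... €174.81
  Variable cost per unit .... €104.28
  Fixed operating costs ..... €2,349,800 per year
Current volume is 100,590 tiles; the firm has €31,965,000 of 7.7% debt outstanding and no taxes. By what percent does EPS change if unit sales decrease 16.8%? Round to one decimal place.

At 100,590 units, contribution = 100,590 × €70.53 = €7,094,612.70.
Operating income = contribution − fixed costs = €7,094,612.70 − €2,349,800 = €4,744,812.70.
After interest of €2,461,305.00, pre-tax earnings = €2,283,507.70.
DCL = total CM / (EBIT − I) = €7,094,612.70 / €2,283,507.70 = 3.1069.
%ΔEPS = DCL × %ΔSales = 3.1069 × -16.8% = -52.2%.

-52.2%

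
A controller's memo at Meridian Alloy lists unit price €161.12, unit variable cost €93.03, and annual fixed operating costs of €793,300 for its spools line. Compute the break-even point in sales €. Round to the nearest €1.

€1,877,170

CM per unit = €161.12 − €93.03 = €68.09; CM ratio = €68.09 / €161.12 = 0.4226.
Break-even revenue = fixed costs × price ÷ CM = €793,300 × €161.12 ÷ €68.09 = €1,877,170.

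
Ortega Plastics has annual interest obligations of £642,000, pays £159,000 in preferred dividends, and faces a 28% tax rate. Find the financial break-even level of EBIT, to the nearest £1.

£862,833

Grossing the preferred dividend up to pre-tax terms: £159,000 / (1 − 0.28) = £220,833.33.
EPS = 0 when EBIT covers interest plus the pre-tax preferred burden: £642,000 + £220,833.33 = £862,833.33.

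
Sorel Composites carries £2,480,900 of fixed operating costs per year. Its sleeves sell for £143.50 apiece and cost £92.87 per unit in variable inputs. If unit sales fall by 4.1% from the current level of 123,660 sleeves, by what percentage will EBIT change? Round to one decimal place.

-6.8%

Contribution at this volume is 123,660 × £50.63 = £6,260,905.80.
Operating income = contribution − fixed costs = £6,260,905.80 − £2,480,900 = £3,780,005.80.
So DOL = total CM / EBIT = £6,260,905.80 / £3,780,005.80 = 1.6563.
%ΔEBIT = DOL × %ΔSales = 1.6563 × -4.1% = -6.8%.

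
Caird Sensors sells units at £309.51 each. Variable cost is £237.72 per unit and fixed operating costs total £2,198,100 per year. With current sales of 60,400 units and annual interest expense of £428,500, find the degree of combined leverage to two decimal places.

2.54

Total contribution margin = 60,400 × £71.79 = £4,336,116.00.
EBIT = £4,336,116.00 − £2,198,100 = £2,138,016.00. Interest = £428,500.00.
DOL = £4,336,116.00 ÷ £2,138,016.00 = 2.0281; DFL = £2,138,016.00 ÷ £1,709,516.00 = 1.2507.
DCL = DOL × DFL = 2.0281 × 1.2507 = 2.5365.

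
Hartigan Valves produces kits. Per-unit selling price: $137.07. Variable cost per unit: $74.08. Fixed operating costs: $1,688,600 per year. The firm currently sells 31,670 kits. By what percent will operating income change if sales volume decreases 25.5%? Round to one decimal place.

-166.1%

Contribution at this volume is 31,670 × $62.99 = $1,994,893.30.
Subtracting fixed costs: EBIT = $1,994,893.30 − $1,688,600 = $306,293.30.
Degree of operating leverage = $1,994,893.30 / $306,293.30 = 6.5130.
So EBIT moves 6.5130 × (-25.5%) = -166.1%.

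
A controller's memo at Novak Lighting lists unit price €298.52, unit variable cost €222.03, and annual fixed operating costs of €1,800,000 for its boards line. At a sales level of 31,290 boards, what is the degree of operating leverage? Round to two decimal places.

4.03

Contribution at this volume is 31,290 × €76.49 = €2,393,372.10.
EBIT = €2,393,372.10 − €1,800,000 = €593,372.10.
So DOL = total CM / EBIT = €2,393,372.10 / €593,372.10 = 4.0335.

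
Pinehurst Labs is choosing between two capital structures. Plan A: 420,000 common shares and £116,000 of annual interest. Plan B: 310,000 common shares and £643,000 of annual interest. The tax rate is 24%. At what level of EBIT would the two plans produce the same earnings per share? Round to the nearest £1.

Set EPS_A = EPS_B: (EBIT − £116,000)(1 − 0.24) ÷ 420,000 = (EBIT − £643,000)(1 − 0.24) ÷ 310,000.
Cancelling (1 − t) and cross-multiplying: 310,000·(EBIT − 116,000) = 420,000·(EBIT − 643,000).
Solving, EBIT = (643,000·420,000 − 116,000·310,000) / (420,000 − 310,000) = 234,100,000,000 / 110,000 = 2,128,181.82.

£2,128,182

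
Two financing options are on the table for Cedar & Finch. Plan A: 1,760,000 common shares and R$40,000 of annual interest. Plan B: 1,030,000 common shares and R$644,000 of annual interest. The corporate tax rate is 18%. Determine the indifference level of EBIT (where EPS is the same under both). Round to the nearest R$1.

At indifference, (EBIT − 40,000)(1 − t)/1,760,000 = (EBIT − 644,000)(1 − t)/1,030,000.
The (1 − t) factor cancels: (EBIT − 40,000) × 1,030,000 = (EBIT − 644,000) × 1,760,000.
EBIT × (1,760,000 − 1,030,000) = 644,000 × 1,760,000 − 40,000 × 1,030,000 = 1,092,240,000,000, so EBIT = 1,092,240,000,000 ÷ 730,000 = 1,496,219.18.

R$1,496,219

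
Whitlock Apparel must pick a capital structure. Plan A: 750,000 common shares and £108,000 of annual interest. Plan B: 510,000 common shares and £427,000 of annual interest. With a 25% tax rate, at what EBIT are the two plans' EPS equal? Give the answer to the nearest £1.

£1,104,875

At indifference, (EBIT − 108,000)(1 − t)/750,000 = (EBIT − 427,000)(1 − t)/510,000.
The (1 − t) factor cancels: (EBIT − 108,000) × 510,000 = (EBIT − 427,000) × 750,000.
Solving, EBIT = (427,000·750,000 − 108,000·510,000) / (750,000 − 510,000) = 265,170,000,000 / 240,000 = 1,104,875.00.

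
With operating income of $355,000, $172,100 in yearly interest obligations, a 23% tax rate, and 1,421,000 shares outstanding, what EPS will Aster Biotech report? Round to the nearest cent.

$0.10

Pre-tax income = $355,000 − $172,100.00 = $182,900.00.
After tax at 23%: net income = $182,900.00 × 0.77 = $140,833.00.
Per share: $140,833.00 / 1,421,000 shares = $0.10.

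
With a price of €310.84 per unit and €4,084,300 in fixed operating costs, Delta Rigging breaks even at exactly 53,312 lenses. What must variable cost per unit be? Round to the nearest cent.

Contribution per unit must be FC / Q = €4,084,300 / 53,312 = €76.6113.
Variable cost per unit = €310.84 − €76.6113 = €234.23.

€234.23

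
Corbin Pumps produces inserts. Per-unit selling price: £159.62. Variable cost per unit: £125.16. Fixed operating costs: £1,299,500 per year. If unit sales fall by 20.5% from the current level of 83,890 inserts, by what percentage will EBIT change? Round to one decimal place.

Total contribution margin = 83,890 × £34.46 = £2,890,849.40.
EBIT = £2,890,849.40 − £1,299,500 = £1,591,349.40.
So DOL = total CM / EBIT = £2,890,849.40 / £1,591,349.40 = 1.8166.
Operating income changes by 1.8166 × -20.5% = -37.2%.

-37.2%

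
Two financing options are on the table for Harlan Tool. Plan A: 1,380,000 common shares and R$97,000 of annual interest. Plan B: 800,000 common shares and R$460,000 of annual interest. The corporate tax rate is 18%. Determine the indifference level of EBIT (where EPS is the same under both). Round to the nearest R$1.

R$960,690

Set EPS_A = EPS_B: (EBIT − R$97,000)(1 − 0.18) ÷ 1,380,000 = (EBIT − R$460,000)(1 − 0.18) ÷ 800,000.
Cancelling (1 − t) and cross-multiplying: 800,000·(EBIT − 97,000) = 1,380,000·(EBIT − 460,000).
Solving, EBIT = (460,000·1,380,000 − 97,000·800,000) / (1,380,000 − 800,000) = 557,200,000,000 / 580,000 = 960,689.66.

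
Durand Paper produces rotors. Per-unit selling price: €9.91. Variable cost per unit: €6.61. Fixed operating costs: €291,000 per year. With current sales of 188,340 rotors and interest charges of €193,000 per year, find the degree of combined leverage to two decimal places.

Contribution at this volume is 188,340 × €3.30 = €621,522.00.
EBIT = €621,522.00 − €291,000 = €330,522.00. Interest = €193,000.00.
DOL = €621,522.00 ÷ €330,522.00 = 1.8804; DFL = €330,522.00 ÷ €137,522.00 = 2.4034.
Combined leverage = 1.8804 × 2.4034 = 4.5194.

4.52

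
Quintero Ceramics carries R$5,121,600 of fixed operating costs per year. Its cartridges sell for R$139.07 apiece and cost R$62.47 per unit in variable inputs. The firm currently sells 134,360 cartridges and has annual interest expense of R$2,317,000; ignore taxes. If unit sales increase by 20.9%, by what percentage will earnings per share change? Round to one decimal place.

+75.4%

At 134,360 units, contribution = 134,360 × R$76.60 = R$10,291,976.00.
Subtracting fixed costs: EBIT = R$10,291,976.00 − R$5,121,600 = R$5,170,376.00.
Interest = R$2,317,000.00, so EBIT − I = R$2,853,376.00.
DCL = total CM / (EBIT − I) = R$10,291,976.00 / R$2,853,376.00 = 3.6069.
%ΔEPS = DCL × %ΔSales = 3.6069 × +20.9% = +75.4%.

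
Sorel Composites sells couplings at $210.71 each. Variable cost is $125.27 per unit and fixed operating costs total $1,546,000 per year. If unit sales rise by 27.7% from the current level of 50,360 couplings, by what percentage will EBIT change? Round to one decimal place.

+43.2%

At 50,360 units, contribution = 50,360 × $85.44 = $4,302,758.40.
Subtracting fixed costs: EBIT = $4,302,758.40 − $1,546,000 = $2,756,758.40.
DOL = contribution ÷ EBIT = $4,302,758.40 ÷ $2,756,758.40 = 1.5608.
%ΔEBIT = DOL × %ΔSales = 1.5608 × +27.7% = +43.2%.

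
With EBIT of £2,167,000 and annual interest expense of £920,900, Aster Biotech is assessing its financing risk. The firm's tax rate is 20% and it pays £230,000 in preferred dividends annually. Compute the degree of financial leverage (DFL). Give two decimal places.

Interest = £920,900.00.
Preferred dividends grossed up pre-tax: £230,000 / (1 − 0.20) = £287,500.00.
DFL = EBIT ÷ [EBIT − I − D_p/(1−t)] = £2,167,000 ÷ [£2,167,000 − £920,900.00 − £287,500.00] = £2,167,000 ÷ £958,600.00 = 2.2606.

2.26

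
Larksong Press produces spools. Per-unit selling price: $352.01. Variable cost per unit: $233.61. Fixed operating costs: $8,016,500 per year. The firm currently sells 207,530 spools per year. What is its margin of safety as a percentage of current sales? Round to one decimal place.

67.4%

Unit CM = price − variable cost = $352.01 − $233.61 = $118.40. Break-even units = $8,016,500 ÷ $118.40 = 67,706.93; break-even revenue = 67,706.93 × $352.01 = $23,833,514.91.
Actual sales revenue = 207,530 × $352.01 = $73,052,635.30.
Margin of safety = ($73,052,635.30 − $23,833,514.91) ÷ $73,052,635.30 = 67.4%.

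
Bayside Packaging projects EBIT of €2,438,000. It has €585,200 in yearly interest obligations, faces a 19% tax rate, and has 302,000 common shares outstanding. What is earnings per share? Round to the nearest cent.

€4.97

Interest = €585,200.00, so EBT = €2,438,000 − €585,200.00 = €1,852,800.00.
After tax at 19%: net income = €1,852,800.00 × 0.81 = €1,500,768.00.
Per share: €1,500,768.00 / 302,000 shares = €4.97.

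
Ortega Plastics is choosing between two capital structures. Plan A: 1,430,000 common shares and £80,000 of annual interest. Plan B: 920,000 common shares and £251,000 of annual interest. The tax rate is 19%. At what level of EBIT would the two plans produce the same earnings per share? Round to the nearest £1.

£559,471

At indifference, (EBIT − 80,000)(1 − t)/1,430,000 = (EBIT − 251,000)(1 − t)/920,000.
The (1 − t) factor cancels: (EBIT − 80,000) × 920,000 = (EBIT − 251,000) × 1,430,000.
Solving, EBIT = (251,000·1,430,000 − 80,000·920,000) / (1,430,000 − 920,000) = 285,330,000,000 / 510,000 = 559,470.59.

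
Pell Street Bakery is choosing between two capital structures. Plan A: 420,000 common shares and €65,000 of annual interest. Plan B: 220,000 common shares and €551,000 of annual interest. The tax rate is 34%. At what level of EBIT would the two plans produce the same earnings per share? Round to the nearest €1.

€1,085,600

At indifference, (EBIT − 65,000)(1 − t)/420,000 = (EBIT − 551,000)(1 − t)/220,000.
Cancelling (1 − t) and cross-multiplying: 220,000·(EBIT − 65,000) = 420,000·(EBIT − 551,000).
EBIT × (420,000 − 220,000) = 551,000 × 420,000 − 65,000 × 220,000 = 217,120,000,000, so EBIT = 217,120,000,000 ÷ 200,000 = 1,085,600.00.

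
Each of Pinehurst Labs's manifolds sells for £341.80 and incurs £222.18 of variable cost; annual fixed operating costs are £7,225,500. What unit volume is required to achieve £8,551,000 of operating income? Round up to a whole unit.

Each unit contributes £341.80 − £222.18 = £119.62.
Required volume = (fixed costs + target profit) ÷ CM = (£7,225,500 + £8,551,000) ÷ £119.62 = 131,888.48, so 131,889 manifolds.

131,889 manifolds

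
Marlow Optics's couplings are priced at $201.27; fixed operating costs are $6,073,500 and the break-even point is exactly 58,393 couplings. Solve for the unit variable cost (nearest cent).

At break-even, FC = Q × (P − VC), so P − VC = $6,073,500 ÷ 58,393 = $104.0108.
Hence VC = price − CM = $201.27 − $104.0108 = $97.26.

$97.26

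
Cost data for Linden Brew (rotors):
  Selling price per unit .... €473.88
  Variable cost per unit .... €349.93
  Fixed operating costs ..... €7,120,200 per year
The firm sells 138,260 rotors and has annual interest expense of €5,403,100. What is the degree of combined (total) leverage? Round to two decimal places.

3.71

Contribution at this volume is 138,260 × €123.95 = €17,137,327.00.
Subtracting fixed costs: EBIT = €17,137,327.00 − €7,120,200 = €10,017,127.00. Interest = €5,403,100.00.
DOL = €17,137,327.00 ÷ €10,017,127.00 = 1.7108; DFL = €10,017,127.00 ÷ €4,614,027.00 = 2.1710.
DCL = DOL × DFL = 1.7108 × 2.1710 = 3.7141.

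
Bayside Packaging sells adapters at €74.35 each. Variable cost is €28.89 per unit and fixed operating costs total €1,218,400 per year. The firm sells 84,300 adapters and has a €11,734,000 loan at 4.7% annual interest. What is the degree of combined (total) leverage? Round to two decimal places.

Contribution at this volume is 84,300 × €45.46 = €3,832,278.00.
Operating income = contribution − fixed costs = €3,832,278.00 − €1,218,400 = €2,613,878.00. Interest = €551,498.00.
DOL = €3,832,278.00 ÷ €2,613,878.00 = 1.4661; DFL = €2,613,878.00 ÷ €2,062,380.00 = 1.2674.
DCL = DOL × DFL = 1.4661 × 1.2674 = 1.8581.

1.86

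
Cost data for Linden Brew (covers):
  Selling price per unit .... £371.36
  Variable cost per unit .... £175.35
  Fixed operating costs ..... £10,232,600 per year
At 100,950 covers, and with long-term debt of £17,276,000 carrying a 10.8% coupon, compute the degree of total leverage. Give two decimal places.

At 100,950 units, contribution = 100,950 × £196.01 = £19,787,209.50.
Operating income = contribution − fixed costs = £19,787,209.50 − £10,232,600 = £9,554,609.50. Interest = £1,865,808.00, so EBIT − I = £7,688,801.50.
Degree of total leverage = total CM / (EBIT − interest) = £19,787,209.50 / £7,688,801.50 = 2.5735.

2.57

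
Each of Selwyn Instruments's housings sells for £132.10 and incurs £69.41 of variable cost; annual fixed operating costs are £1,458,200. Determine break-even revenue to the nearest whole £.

CM per unit = £132.10 − £69.41 = £62.69; CM ratio = £62.69 / £132.10 = 0.4746.
Break-even revenue = fixed costs × price ÷ CM = £1,458,200 × £132.10 ÷ £62.69 = £3,072,710.

£3,072,710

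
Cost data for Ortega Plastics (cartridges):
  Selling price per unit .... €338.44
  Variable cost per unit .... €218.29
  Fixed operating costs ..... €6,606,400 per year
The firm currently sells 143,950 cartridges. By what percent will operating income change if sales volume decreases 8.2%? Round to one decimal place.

Contribution at this volume is 143,950 × €120.15 = €17,295,592.50.
EBIT = €17,295,592.50 − €6,606,400 = €10,689,192.50.
DOL = contribution ÷ EBIT = €17,295,592.50 ÷ €10,689,192.50 = 1.6180.
So EBIT moves 1.6180 × (-8.2%) = -13.3%.

-13.3%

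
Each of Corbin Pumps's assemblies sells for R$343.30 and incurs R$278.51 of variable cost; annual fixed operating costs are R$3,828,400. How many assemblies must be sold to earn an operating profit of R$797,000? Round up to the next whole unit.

Unit CM = price − variable cost = R$343.30 − R$278.51 = R$64.79.
Need Q such that Q × R$64.79 − R$3,828,400 = R$797,000, i.e. Q = R$4,625,400 / R$64.79 = 71,390.65 → 71,391.

71,391 assemblies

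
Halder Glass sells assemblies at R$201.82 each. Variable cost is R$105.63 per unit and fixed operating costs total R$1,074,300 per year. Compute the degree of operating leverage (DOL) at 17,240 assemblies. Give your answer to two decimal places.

Contribution at this volume is 17,240 × R$96.19 = R$1,658,315.60.
Operating income = contribution − fixed costs = R$1,658,315.60 − R$1,074,300 = R$584,015.60.
Degree of operating leverage = R$1,658,315.60 / R$584,015.60 = 2.8395.

2.84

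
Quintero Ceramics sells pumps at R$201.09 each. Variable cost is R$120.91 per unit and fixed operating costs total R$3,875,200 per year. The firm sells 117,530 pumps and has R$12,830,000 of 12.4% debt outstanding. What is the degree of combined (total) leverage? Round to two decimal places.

Contribution at this volume is 117,530 × R$80.18 = R$9,423,555.40.
EBIT = R$9,423,555.40 − R$3,875,200 = R$5,548,355.40. Interest = R$1,590,920.00.
DOL = R$9,423,555.40 ÷ R$5,548,355.40 = 1.6984; DFL = R$5,548,355.40 ÷ R$3,957,435.40 = 1.4020.
Combined leverage = 1.6984 × 1.4020 = 2.3812.

2.38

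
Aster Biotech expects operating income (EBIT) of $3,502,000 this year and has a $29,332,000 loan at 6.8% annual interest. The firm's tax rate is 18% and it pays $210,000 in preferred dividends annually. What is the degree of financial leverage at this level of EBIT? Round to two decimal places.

2.80

Annual interest charges come to $1,994,576.00.
Preferred dividends grossed up pre-tax: $210,000 / (1 − 0.18) = $256,097.56.
DFL = EBIT ÷ [EBIT − I − D_p/(1−t)] = $3,502,000 ÷ [$3,502,000 − $1,994,576.00 − $256,097.56] = $3,502,000 ÷ $1,251,326.44 = 2.7986.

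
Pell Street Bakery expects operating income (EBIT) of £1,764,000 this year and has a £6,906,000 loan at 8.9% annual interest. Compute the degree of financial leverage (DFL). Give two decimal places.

Interest = £614,634.00.
DFL = EBIT ÷ (EBIT − I) = £1,764,000 ÷ (£1,764,000 − £614,634.00) = £1,764,000 ÷ £1,149,366.00 = 1.5348.

1.53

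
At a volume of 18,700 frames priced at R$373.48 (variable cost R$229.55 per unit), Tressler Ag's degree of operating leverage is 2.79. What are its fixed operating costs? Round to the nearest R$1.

Total contribution margin = 18,700 × R$143.93 = R$2,691,491.00.
DOL = contribution / EBIT, so EBIT = R$2,691,491.00 / 2.79 = R$964,692.11.
And FC = contribution − EBIT = R$2,691,491.00 − R$964,692.11 = R$1,726,799.

R$1,726,799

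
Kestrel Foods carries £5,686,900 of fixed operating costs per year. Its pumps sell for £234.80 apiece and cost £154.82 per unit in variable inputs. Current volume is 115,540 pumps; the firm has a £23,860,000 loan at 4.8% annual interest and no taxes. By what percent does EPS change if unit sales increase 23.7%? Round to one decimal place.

Contribution at this volume is 115,540 × £79.98 = £9,240,889.20.
EBIT = £9,240,889.20 − £5,686,900 = £3,553,989.20.
After interest of £1,145,280.00, pre-tax earnings = £2,408,709.20.
DCL = total CM / (EBIT − I) = £9,240,889.20 / £2,408,709.20 = 3.8364.
%ΔEPS = DCL × %ΔSales = 3.8364 × +23.7% = +90.9%.

+90.9%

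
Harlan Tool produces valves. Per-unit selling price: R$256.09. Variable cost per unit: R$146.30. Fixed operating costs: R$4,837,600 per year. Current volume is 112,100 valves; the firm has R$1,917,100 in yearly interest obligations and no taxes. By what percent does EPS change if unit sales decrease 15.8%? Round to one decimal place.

Contribution at this volume is 112,100 × R$109.79 = R$12,307,459.00.
Operating income = contribution − fixed costs = R$12,307,459.00 − R$4,837,600 = R$7,469,859.00.
After interest of R$1,917,100.00, pre-tax earnings = R$5,552,759.00.
DCL = total CM / (EBIT − I) = R$12,307,459.00 / R$5,552,759.00 = 2.2165.
EPS therefore changes by 2.2165 × (-15.8%) = -35.0%.

-35.0%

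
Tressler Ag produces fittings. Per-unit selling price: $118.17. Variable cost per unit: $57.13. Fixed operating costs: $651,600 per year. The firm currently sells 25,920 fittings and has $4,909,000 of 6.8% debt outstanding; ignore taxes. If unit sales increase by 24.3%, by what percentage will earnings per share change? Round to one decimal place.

At 25,920 units, contribution = 25,920 × $61.04 = $1,582,156.80.
EBIT = $1,582,156.80 − $651,600 = $930,556.80.
After interest of $333,812.00, pre-tax earnings = $596,744.80.
DCL = total CM / (EBIT − I) = $1,582,156.80 / $596,744.80 = 2.6513.
EPS therefore changes by 2.6513 × (+24.3%) = +64.4%.

+64.4%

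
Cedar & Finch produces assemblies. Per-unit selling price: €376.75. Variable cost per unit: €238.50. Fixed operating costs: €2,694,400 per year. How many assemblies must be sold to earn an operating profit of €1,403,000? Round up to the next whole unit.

Unit CM = price − variable cost = €376.75 − €238.50 = €138.25.
Required volume = (fixed costs + target profit) ÷ CM = (€2,694,400 + €1,403,000) ÷ €138.25 = 29,637.61, so 29,638 assemblies.

29,638 assemblies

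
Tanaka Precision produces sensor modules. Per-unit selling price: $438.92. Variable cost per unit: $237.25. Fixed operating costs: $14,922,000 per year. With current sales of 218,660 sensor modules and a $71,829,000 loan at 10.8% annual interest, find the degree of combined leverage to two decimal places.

2.06

Contribution at this volume is 218,660 × $201.67 = $44,097,162.20.
Subtracting fixed costs: EBIT = $44,097,162.20 − $14,922,000 = $29,175,162.20. Interest = $7,757,532.00.
DOL = $44,097,162.20 ÷ $29,175,162.20 = 1.5115; DFL = $29,175,162.20 ÷ $21,417,630.20 = 1.3622.
Combined leverage = 1.5115 × 1.3622 = 2.0590.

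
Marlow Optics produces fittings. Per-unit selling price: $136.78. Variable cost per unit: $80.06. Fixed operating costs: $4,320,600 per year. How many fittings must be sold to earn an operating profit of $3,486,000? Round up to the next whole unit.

137,634 fittings

Each unit contributes $136.78 − $80.06 = $56.72.
Need Q such that Q × $56.72 − $4,320,600 = $3,486,000, i.e. Q = $7,806,600 / $56.72 = 137,633.99 → 137,634.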